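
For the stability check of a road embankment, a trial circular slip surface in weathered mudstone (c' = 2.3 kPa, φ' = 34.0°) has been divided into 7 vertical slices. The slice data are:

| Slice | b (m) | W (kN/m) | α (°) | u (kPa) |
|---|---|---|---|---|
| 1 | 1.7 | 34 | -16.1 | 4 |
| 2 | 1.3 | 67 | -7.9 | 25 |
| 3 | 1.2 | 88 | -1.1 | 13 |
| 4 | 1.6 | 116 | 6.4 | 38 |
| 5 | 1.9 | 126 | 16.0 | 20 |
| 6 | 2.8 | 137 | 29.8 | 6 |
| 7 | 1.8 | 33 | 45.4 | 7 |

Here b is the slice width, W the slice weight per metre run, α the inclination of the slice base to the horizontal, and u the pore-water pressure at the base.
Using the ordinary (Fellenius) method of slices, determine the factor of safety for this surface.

FS = 2.37

Ordinary method of slices: FS = Σ[c'·Δl_i + (W_i cosα_i − u_i·Δl_i)·tanφ'] / Σ W_i sinα_i, with Δl_i = b_i / cosα_i.
Slice 1: Δl = 1.7/cos(-16.1°) = 1.769 m; N'_1 = 34·cos(-16.1°) − 4·1.769 = 25.6; c'Δl = 4.07; W sinα = -9.4
Slice 2: Δl = 1.3/cos(-7.9°) = 1.312 m; N'_2 = 67·cos(-7.9°) − 25·1.312 = 33.6; c'Δl = 3.02; W sinα = -9.2
Slice 3: Δl = 1.2/cos(-1.1°) = 1.200 m; N'_3 = 88·cos(-1.1°) − 13·1.200 = 72.4; c'Δl = 2.76; W sinα = -1.7
Slice 4: Δl = 1.6/cos6.4° = 1.610 m; N'_4 = 116·cos6.4° − 38·1.610 = 54.1; c'Δl = 3.70; W sinα = 12.9
Slice 5: Δl = 1.9/cos16.0° = 1.977 m; N'_5 = 126·cos16.0° − 20·1.977 = 81.6; c'Δl = 4.55; W sinα = 34.7
Slice 6: Δl = 2.8/cos29.8° = 3.227 m; N'_6 = 137·cos29.8° − 6·3.227 = 99.5; c'Δl = 7.42; W sinα = 68.1
Slice 7: Δl = 1.8/cos45.4° = 2.564 m; N'_7 = 33·cos45.4° − 7·2.564 = 5.2; c'Δl = 5.90; W sinα = 23.5
Σc'Δl = 31.4 kN/m; ΣN' = 372.0 kN/m; ΣW sinα = 118.9 kN/m
Resisting = 31.4 + 372.0·tan34.0° = 31.4 + 250.9 = 282.3 kN/m
FS = 282.3 / 118.9 = 2.374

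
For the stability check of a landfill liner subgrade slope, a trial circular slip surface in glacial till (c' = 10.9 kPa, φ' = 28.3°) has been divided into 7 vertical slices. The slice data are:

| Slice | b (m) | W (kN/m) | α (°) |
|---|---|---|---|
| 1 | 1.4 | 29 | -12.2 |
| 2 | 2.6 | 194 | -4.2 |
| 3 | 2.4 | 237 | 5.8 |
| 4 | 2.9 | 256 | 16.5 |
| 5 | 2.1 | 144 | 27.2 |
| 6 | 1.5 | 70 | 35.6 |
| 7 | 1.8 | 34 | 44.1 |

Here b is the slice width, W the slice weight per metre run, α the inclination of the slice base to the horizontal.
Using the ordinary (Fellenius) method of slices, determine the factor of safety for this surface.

FS = 3.23

Ordinary method of slices: FS = Σ[c'·Δl_i + (W_i cosα_i)·tanφ'] / Σ W_i sinα_i, with Δl_i = b_i / cosα_i.
Slice 1: Δl = 1.4/cos(-12.2°) = 1.432 m; N'_1 = 29·cos(-12.2°) = 28.3; c'Δl = 15.61; W sinα = -6.1
Slice 2: Δl = 2.6/cos(-4.2°) = 2.607 m; N'_2 = 194·cos(-4.2°) = 193.5; c'Δl = 28.42; W sinα = -14.2
Slice 3: Δl = 2.4/cos5.8° = 2.412 m; N'_3 = 237·cos5.8° = 235.8; c'Δl = 26.29; W sinα = 24.0
Slice 4: Δl = 2.9/cos16.5° = 3.025 m; N'_4 = 256·cos16.5° = 245.5; c'Δl = 32.97; W sinα = 72.7
Slice 5: Δl = 2.1/cos27.2° = 2.361 m; N'_5 = 144·cos27.2° = 128.1; c'Δl = 25.74; W sinα = 65.8
Slice 6: Δl = 1.5/cos35.6° = 1.845 m; N'_6 = 70·cos35.6° = 56.9; c'Δl = 20.11; W sinα = 40.7
Slice 7: Δl = 1.8/cos44.1° = 2.507 m; N'_7 = 34·cos44.1° = 24.4; c'Δl = 27.32; W sinα = 23.7
Σc'Δl = 176.5 kN/m; ΣN' = 912.5 kN/m; ΣW sinα = 206.6 kN/m
Resisting = 176.5 + 912.5·tan28.3° = 176.5 + 491.3 = 667.8 kN/m
FS = 667.8 / 206.6 = 3.233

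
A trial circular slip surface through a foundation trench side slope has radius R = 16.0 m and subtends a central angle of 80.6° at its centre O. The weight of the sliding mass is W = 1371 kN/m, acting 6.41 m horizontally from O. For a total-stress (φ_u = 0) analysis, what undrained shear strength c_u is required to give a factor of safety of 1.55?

FS = c_u·L_a·R / (W·d), so c_u = FS·W·d / (L_a·R).
Arc length L_a = R·θ = 16.0·(80.6°·π/180) = 16.0·1.4067 = 22.51 m
c_u = 1.55·1371·6.41 / (22.51·16.0) = 13621.6 / 360.12 = 37.82 kPa

c_u = 37.8 kPa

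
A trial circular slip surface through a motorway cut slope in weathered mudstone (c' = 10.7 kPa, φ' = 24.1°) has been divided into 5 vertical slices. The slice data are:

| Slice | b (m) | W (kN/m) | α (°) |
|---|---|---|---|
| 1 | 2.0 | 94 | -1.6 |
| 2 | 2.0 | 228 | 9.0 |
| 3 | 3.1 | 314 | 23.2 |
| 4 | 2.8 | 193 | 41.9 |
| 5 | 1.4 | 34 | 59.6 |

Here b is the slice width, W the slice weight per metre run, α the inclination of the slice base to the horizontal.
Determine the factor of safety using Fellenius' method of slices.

Ordinary method of slices: FS = Σ[c'·Δl_i + (W_i cosα_i)·tanφ'] / Σ W_i sinα_i, with Δl_i = b_i / cosα_i.
Slice 1: Δl = 2.0/cos(-1.6°) = 2.001 m; N'_1 = 94·cos(-1.6°) = 94.0; c'Δl = 21.41; W sinα = -2.6
Slice 2: Δl = 2.0/cos9.0° = 2.025 m; N'_2 = 228·cos9.0° = 225.2; c'Δl = 21.67; W sinα = 35.7
Slice 3: Δl = 3.1/cos23.2° = 3.373 m; N'_3 = 314·cos23.2° = 288.6; c'Δl = 36.09; W sinα = 123.7
Slice 4: Δl = 2.8/cos41.9° = 3.762 m; N'_4 = 193·cos41.9° = 143.7; c'Δl = 40.25; W sinα = 128.9
Slice 5: Δl = 1.4/cos59.6° = 2.767 m; N'_5 = 34·cos59.6° = 17.2; c'Δl = 29.60; W sinα = 29.3
Σc'Δl = 149.0 kN/m; ΣN' = 768.6 kN/m; ΣW sinα = 315.0 kN/m
Resisting = 149.0 + 768.6·tan24.1° = 149.0 + 343.8 = 492.8 kN/m
FS = 492.8 / 315.0 = 1.565

FS = 1.56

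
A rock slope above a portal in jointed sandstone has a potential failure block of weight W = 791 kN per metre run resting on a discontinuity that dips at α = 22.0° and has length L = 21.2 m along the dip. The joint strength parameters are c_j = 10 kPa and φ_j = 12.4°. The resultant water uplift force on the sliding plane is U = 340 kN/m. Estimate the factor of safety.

FS = 1.01

Resolving the block weight along and normal to the plane and applying the Mohr–Coulomb strength on the joint:
N' = W cosα − U = 791·cos22.0° − 340 = 393.4 kN/m
Driving force T = W sinα = 791·sin22.0° = 296.3 kN/m
Resisting force R = c_j·L + N'·tanφ_j = 10·21.2 + 393.4·tan12.4° = 212.0 + 86.5 = 298.5 kN/m
FS = R / T = 298.5 / 296.3 = 1.007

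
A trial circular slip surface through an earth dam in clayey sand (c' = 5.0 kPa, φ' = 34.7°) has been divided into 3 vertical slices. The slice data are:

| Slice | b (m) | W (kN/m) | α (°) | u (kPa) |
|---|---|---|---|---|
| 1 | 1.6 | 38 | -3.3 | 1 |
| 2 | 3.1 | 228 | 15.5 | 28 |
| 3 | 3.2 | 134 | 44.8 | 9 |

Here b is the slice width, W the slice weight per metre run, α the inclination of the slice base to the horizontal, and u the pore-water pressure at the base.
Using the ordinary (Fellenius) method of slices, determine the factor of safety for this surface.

Ordinary method of slices: FS = Σ[c'·Δl_i + (W_i cosα_i − u_i·Δl_i)·tanφ'] / Σ W_i sinα_i, with Δl_i = b_i / cosα_i.
Slice 1: Δl = 1.6/cos(-3.3°) = 1.603 m; N'_1 = 38·cos(-3.3°) − 1·1.603 = 36.3; c'Δl = 8.01; W sinα = -2.2
Slice 2: Δl = 3.1/cos15.5° = 3.217 m; N'_2 = 228·cos15.5° − 28·3.217 = 129.6; c'Δl = 16.09; W sinα = 60.9
Slice 3: Δl = 3.2/cos44.8° = 4.510 m; N'_3 = 134·cos44.8° − 9·4.510 = 54.5; c'Δl = 22.55; W sinα = 94.4
Σc'Δl = 46.6 kN/m; ΣN' = 220.5 kN/m; ΣW sinα = 153.2 kN/m
Resisting = 46.6 + 220.5·tan34.7° = 46.6 + 152.7 = 199.3 kN/m
FS = 199.3 / 153.2 = 1.301

FS = 1.30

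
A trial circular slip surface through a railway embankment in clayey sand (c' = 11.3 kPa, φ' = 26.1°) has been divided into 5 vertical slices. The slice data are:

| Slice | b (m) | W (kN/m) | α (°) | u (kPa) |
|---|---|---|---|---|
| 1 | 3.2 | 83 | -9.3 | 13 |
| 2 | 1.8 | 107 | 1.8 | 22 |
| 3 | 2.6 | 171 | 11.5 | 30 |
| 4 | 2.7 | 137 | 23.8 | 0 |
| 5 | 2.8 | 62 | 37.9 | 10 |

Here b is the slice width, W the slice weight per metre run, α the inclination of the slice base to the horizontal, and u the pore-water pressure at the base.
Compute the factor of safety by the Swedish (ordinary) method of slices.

Ordinary method of slices: FS = Σ[c'·Δl_i + (W_i cosα_i − u_i·Δl_i)·tanφ'] / Σ W_i sinα_i, with Δl_i = b_i / cosα_i.
Slice 1: Δl = 3.2/cos(-9.3°) = 3.243 m; N'_1 = 83·cos(-9.3°) − 13·3.243 = 39.8; c'Δl = 36.64; W sinα = -13.4
Slice 2: Δl = 1.8/cos1.8° = 1.801 m; N'_2 = 107·cos1.8° − 22·1.801 = 67.3; c'Δl = 20.35; W sinα = 3.4
Slice 3: Δl = 2.6/cos11.5° = 2.653 m; N'_3 = 171·cos11.5° − 30·2.653 = 88.0; c'Δl = 29.98; W sinα = 34.1
Slice 4: Δl = 2.7/cos23.8° = 2.951 m; N'_4 = 137·cos23.8° − 0·2.951 = 125.3; c'Δl = 33.35; W sinα = 55.3
Slice 5: Δl = 2.8/cos37.9° = 3.548 m; N'_5 = 62·cos37.9° − 10·3.548 = 13.4; c'Δl = 40.10; W sinα = 38.1
Σc'Δl = 160.4 kN/m; ΣN' = 333.8 kN/m; ΣW sinα = 117.4 kN/m
Resisting = 160.4 + 333.8·tan26.1° = 160.4 + 163.5 = 324.0 kN/m
FS = 324.0 / 117.4 = 2.759

FS = 2.76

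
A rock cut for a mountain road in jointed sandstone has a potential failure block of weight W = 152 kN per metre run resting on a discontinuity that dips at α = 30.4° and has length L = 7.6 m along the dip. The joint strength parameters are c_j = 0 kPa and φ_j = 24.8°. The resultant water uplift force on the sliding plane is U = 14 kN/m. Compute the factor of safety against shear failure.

Resolving the block weight along and normal to the plane and applying the Mohr–Coulomb strength on the joint:
N' = W cosα − U = 152·cos30.4° − 14 = 117.1 kN/m
Driving force T = W sinα = 152·sin30.4° = 76.9 kN/m
Resisting force R = c_j·L + N'·tanφ_j = 0·7.6 + 117.1·tan24.8° = 0.0 + 54.1 = 54.1 kN/m
FS = R / T = 54.1 / 76.9 = 0.703

FS = 0.70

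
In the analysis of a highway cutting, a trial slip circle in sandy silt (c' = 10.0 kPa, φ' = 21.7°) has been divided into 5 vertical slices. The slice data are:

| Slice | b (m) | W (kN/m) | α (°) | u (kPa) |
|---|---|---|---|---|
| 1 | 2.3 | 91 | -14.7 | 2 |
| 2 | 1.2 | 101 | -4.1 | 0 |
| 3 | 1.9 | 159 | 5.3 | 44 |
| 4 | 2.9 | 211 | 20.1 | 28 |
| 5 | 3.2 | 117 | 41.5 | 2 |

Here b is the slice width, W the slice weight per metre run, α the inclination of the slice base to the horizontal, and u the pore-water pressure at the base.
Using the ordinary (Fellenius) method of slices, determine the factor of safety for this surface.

FS = 2.29

Ordinary method of slices: FS = Σ[c'·Δl_i + (W_i cosα_i − u_i·Δl_i)·tanφ'] / Σ W_i sinα_i, with Δl_i = b_i / cosα_i.
Slice 1: Δl = 2.3/cos(-14.7°) = 2.378 m; N'_1 = 91·cos(-14.7°) − 2·2.378 = 83.3; c'Δl = 23.78; W sinα = -23.1
Slice 2: Δl = 1.2/cos(-4.1°) = 1.203 m; N'_2 = 101·cos(-4.1°) − 0·1.203 = 100.7; c'Δl = 12.03; W sinα = -7.2
Slice 3: Δl = 1.9/cos5.3° = 1.908 m; N'_3 = 159·cos5.3° − 44·1.908 = 74.4; c'Δl = 19.08; W sinα = 14.7
Slice 4: Δl = 2.9/cos20.1° = 3.088 m; N'_4 = 211·cos20.1° − 28·3.088 = 111.7; c'Δl = 30.88; W sinα = 72.5
Slice 5: Δl = 3.2/cos41.5° = 4.273 m; N'_5 = 117·cos41.5° − 2·4.273 = 79.1; c'Δl = 42.73; W sinα = 77.5
Σc'Δl = 128.5 kN/m; ΣN' = 449.1 kN/m; ΣW sinα = 134.4 kN/m
Resisting = 128.5 + 449.1·tan21.7° = 128.5 + 178.7 = 307.2 kN/m
FS = 307.2 / 134.4 = 2.286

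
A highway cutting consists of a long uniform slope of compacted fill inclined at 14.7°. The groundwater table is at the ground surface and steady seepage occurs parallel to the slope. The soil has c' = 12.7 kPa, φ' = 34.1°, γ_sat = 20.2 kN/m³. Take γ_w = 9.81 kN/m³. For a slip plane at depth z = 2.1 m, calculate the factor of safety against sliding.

With seepage parallel to the slope and the water table at the surface, the effective normal stress on the slip plane uses the buoyant unit weight γ' = γ_sat − γ_w while the driving shear stress uses γ_sat:
FS = [c' + γ' z cos²β tanφ'] / [γ_sat z sinβ cosβ]
γ' = 20.2 − 9.81 = 10.39 kN/m³
Numerator = 12.7 + 10.39·2.1·cos²14.7°·tan34.1° = 12.7 + 10.39·2.1·0.9356·0.6771 = 26.521 kPa
Denominator = 20.2·2.1·sin14.7°·cos14.7° = 20.2·2.1·0.2538·0.9673 = 10.412 kPa
FS = 26.521 / 10.412 = 2.547

FS = 2.55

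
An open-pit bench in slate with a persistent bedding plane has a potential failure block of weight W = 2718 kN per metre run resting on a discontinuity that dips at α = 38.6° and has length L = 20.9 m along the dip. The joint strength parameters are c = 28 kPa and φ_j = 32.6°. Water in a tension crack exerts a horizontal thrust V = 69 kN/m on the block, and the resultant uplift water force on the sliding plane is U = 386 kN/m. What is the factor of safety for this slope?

FS = 0.95

Resolving the block weight along and normal to the plane and applying the Mohr–Coulomb strength on the joint:
N' = W cosα − U − V sinα = 2718·cos38.6° − 386 − 69·sin38.6° = 1695.1 kN/m
Driving force T = W sinα + V cosα = 2718·sin38.6° + 69·cos38.6° = 1749.6 kN/m
Resisting force R = c·L + N'·tanφ_j = 28·20.9 + 1695.1·tan32.6° = 585.2 + 1084.1 = 1669.3 kN/m
FS = R / T = 1669.3 / 1749.6 = 0.954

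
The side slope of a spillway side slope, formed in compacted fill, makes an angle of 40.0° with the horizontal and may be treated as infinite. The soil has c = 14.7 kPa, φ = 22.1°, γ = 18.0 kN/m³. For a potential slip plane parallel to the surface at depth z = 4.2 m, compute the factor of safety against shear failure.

FS = 0.88

For an infinite slope with a slip plane parallel to the surface (no pore pressure): FS = [c + γz cos²β tanφ] / [γz sinβ cosβ].
γz = 18.0·4.2 = 75.60 kN/m²
Numerator = 14.7 + 75.60·cos²40.0°·tan22.1° = 14.7 + 75.60·0.5868·0.4061 = 32.714 kPa
Denominator = 75.60·sin40.0°·cos40.0° = 75.60·0.6428·0.7660 = 37.226 kPa
FS = 32.714 / 37.226 = 0.879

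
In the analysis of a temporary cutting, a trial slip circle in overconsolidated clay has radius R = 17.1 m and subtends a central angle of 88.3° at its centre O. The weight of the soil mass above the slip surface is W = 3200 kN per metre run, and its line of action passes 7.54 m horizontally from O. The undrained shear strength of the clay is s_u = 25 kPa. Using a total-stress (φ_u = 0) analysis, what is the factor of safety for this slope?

Taking moments about the centre O, the resisting moment is provided by the undrained shear strength acting along the arc:
Arc length L_a = R·θ = 17.1·(88.3°·π/180) = 17.1·1.5411 = 26.35 m
M_R = s_u·L_a·R = 25·26.35·17.1 = 11266.0 kN·m/m
M_D = W·d = 3200·7.54 = 24128.0 kN·m/m
FS = M_R / M_D = 11266.0 / 24128.0 = 0.467

FS = 0.47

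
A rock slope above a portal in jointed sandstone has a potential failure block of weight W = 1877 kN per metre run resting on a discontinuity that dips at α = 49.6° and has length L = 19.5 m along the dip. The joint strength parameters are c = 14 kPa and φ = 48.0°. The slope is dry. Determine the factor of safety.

Resolving the block weight along and normal to the plane and applying the Mohr–Coulomb strength on the joint:
N' = W cosα = 1877·cos49.6° = 1216.5 kN/m
Driving force T = W sinα = 1877·sin49.6° = 1429.4 kN/m
Resisting force R = c·L + N'·tanφ = 14·19.5 + 1216.5·tan48.0° = 273.0 + 1351.1 = 1624.1 kN/m
FS = R / T = 1624.1 / 1429.4 = 1.136

FS = 1.14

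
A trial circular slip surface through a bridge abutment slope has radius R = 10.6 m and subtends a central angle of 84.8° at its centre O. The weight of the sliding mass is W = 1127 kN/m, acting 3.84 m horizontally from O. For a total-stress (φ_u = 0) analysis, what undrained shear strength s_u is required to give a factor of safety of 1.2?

FS = s_u·L_a·R / (W·d), so s_u = FS·W·d / (L_a·R).
Arc length L_a = R·θ = 10.6·(84.8°·π/180) = 10.6·1.4800 = 15.69 m
s_u = 1.2·1127·3.84 / (15.69·10.6) = 5193.2 / 166.30 = 31.23 kPa

s_u = 31.2 kPa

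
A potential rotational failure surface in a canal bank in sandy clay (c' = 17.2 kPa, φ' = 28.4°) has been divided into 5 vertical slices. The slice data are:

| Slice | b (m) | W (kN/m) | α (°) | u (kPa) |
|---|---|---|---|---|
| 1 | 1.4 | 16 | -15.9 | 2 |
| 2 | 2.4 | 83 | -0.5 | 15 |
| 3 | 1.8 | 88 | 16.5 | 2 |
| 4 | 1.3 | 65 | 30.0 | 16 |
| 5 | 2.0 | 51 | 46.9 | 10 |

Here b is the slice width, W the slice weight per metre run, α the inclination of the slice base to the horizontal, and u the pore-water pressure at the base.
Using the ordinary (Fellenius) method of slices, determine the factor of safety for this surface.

FS = 3.02

Ordinary method of slices: FS = Σ[c'·Δl_i + (W_i cosα_i − u_i·Δl_i)·tanφ'] / Σ W_i sinα_i, with Δl_i = b_i / cosα_i.
Slice 1: Δl = 1.4/cos(-15.9°) = 1.456 m; N'_1 = 16·cos(-15.9°) − 2·1.456 = 12.5; c'Δl = 25.04; W sinα = -4.4
Slice 2: Δl = 2.4/cos(-0.5°) = 2.400 m; N'_2 = 83·cos(-0.5°) − 15·2.400 = 47.0; c'Δl = 41.28; W sinα = -0.7
Slice 3: Δl = 1.8/cos16.5° = 1.877 m; N'_3 = 88·cos16.5° − 2·1.877 = 80.6; c'Δl = 32.29; W sinα = 25.0
Slice 4: Δl = 1.3/cos30.0° = 1.501 m; N'_4 = 65·cos30.0° − 16·1.501 = 32.3; c'Δl = 25.82; W sinα = 32.5
Slice 5: Δl = 2.0/cos46.9° = 2.927 m; N'_5 = 51·cos46.9° − 10·2.927 = 5.6; c'Δl = 50.35; W sinα = 37.2
Σc'Δl = 174.8 kN/m; ΣN' = 177.9 kN/m; ΣW sinα = 89.6 kN/m
Resisting = 174.8 + 177.9·tan28.4° = 174.8 + 96.2 = 271.0 kN/m
FS = 271.0 / 89.6 = 3.024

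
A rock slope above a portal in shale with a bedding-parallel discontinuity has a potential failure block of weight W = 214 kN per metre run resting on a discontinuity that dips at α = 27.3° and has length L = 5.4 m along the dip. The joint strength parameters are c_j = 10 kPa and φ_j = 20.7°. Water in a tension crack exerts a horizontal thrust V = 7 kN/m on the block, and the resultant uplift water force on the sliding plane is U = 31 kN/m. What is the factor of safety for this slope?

FS = 1.08

Resolving the block weight along and normal to the plane and applying the Mohr–Coulomb strength on the joint:
N' = W cosα − U − V sinα = 214·cos27.3° − 31 − 7·sin27.3° = 156.0 kN/m
Driving force T = W sinα + V cosα = 214·sin27.3° + 7·cos27.3° = 104.4 kN/m
Resisting force R = c_j·L + N'·tanφ_j = 10·5.4 + 156.0·tan20.7° = 54.0 + 58.9 = 112.9 kN/m
FS = R / T = 112.9 / 104.4 = 1.082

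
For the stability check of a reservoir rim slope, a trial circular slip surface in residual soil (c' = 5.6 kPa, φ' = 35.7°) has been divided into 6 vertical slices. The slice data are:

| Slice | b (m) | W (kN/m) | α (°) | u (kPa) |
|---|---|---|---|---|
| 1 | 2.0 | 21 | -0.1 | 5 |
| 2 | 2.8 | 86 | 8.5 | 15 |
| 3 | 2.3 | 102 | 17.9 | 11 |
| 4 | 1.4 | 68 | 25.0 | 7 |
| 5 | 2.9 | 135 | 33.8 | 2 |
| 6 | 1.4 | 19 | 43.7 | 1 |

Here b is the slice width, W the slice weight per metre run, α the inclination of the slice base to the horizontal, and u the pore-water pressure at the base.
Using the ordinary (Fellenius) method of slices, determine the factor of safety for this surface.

Ordinary method of slices: FS = Σ[c'·Δl_i + (W_i cosα_i − u_i·Δl_i)·tanφ'] / Σ W_i sinα_i, with Δl_i = b_i / cosα_i.
Slice 1: Δl = 2.0/cos(-0.1°) = 2.000 m; N'_1 = 21·cos(-0.1°) − 5·2.000 = 11.0; c'Δl = 11.20; W sinα = -0.0
Slice 2: Δl = 2.8/cos8.5° = 2.831 m; N'_2 = 86·cos8.5° − 15·2.831 = 42.6; c'Δl = 15.85; W sinα = 12.7
Slice 3: Δl = 2.3/cos17.9° = 2.417 m; N'_3 = 102·cos17.9° − 11·2.417 = 70.5; c'Δl = 13.54; W sinα = 31.4
Slice 4: Δl = 1.4/cos25.0° = 1.545 m; N'_4 = 68·cos25.0° − 7·1.545 = 50.8; c'Δl = 8.65; W sinα = 28.7
Slice 5: Δl = 2.9/cos33.8° = 3.490 m; N'_5 = 135·cos33.8° − 2·3.490 = 105.2; c'Δl = 19.54; W sinα = 75.1
Slice 6: Δl = 1.4/cos43.7° = 1.936 m; N'_6 = 19·cos43.7° − 1·1.936 = 11.8; c'Δl = 10.84; W sinα = 13.1
Σc'Δl = 79.6 kN/m; ΣN' = 291.9 kN/m; ΣW sinα = 161.0 kN/m
Resisting = 79.6 + 291.9·tan35.7° = 79.6 + 209.7 = 289.4 kN/m
FS = 289.4 / 161.0 = 1.797

FS = 1.80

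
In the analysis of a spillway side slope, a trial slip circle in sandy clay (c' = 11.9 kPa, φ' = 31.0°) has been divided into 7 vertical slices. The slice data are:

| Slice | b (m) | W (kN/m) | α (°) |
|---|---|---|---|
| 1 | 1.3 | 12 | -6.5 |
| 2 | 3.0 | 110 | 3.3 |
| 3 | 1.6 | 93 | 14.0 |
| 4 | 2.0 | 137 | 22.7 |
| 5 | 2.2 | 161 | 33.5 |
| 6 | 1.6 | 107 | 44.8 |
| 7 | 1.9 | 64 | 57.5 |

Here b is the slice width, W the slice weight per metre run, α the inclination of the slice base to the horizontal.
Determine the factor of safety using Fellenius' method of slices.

Ordinary method of slices: FS = Σ[c'·Δl_i + (W_i cosα_i)·tanφ'] / Σ W_i sinα_i, with Δl_i = b_i / cosα_i.
Slice 1: Δl = 1.3/cos(-6.5°) = 1.308 m; N'_1 = 12·cos(-6.5°) = 11.9; c'Δl = 15.57; W sinα = -1.4
Slice 2: Δl = 3.0/cos3.3° = 3.005 m; N'_2 = 110·cos3.3° = 109.8; c'Δl = 35.76; W sinα = 6.3
Slice 3: Δl = 1.6/cos14.0° = 1.649 m; N'_3 = 93·cos14.0° = 90.2; c'Δl = 19.62; W sinα = 22.5
Slice 4: Δl = 2.0/cos22.7° = 2.168 m; N'_4 = 137·cos22.7° = 126.4; c'Δl = 25.80; W sinα = 52.9
Slice 5: Δl = 2.2/cos33.5° = 2.638 m; N'_5 = 161·cos33.5° = 134.3; c'Δl = 31.40; W sinα = 88.9
Slice 6: Δl = 1.6/cos44.8° = 2.255 m; N'_6 = 107·cos44.8° = 75.9; c'Δl = 26.83; W sinα = 75.4
Slice 7: Δl = 1.9/cos57.5° = 3.536 m; N'_7 = 64·cos57.5° = 34.4; c'Δl = 42.08; W sinα = 54.0
Σc'Δl = 197.1 kN/m; ΣN' = 582.9 kN/m; ΣW sinα = 298.6 kN/m
Resisting = 197.1 + 582.9·tan31.0° = 197.1 + 350.3 = 547.3 kN/m
FS = 547.3 / 298.6 = 1.833

FS = 1.83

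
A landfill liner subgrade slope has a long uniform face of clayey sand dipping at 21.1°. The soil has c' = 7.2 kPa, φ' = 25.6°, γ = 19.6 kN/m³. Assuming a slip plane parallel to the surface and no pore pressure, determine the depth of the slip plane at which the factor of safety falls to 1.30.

Setting FS = 1.30 in FS = [c' + γz cos²β tanφ'] / [γz sinβ cosβ] and solving for z:
z = c' / [γ cosβ (FS·sinβ − cosβ·tanφ')]
  = 7.2 / [19.6·cos21.1°·(1.30·sin21.1° − cos21.1°·tan25.6°)]
  = 7.2 / [19.6·0.9330·(1.30·0.3600 − 0.9330·0.4791)]
  = 7.2 / 0.3840 = 18.750 m

z = 18.75 m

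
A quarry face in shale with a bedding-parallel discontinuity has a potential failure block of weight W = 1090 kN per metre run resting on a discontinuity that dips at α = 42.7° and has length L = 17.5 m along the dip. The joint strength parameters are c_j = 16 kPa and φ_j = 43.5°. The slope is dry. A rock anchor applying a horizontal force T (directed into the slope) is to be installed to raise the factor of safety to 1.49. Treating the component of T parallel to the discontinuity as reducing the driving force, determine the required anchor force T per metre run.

Resolving forces along and normal to the sliding plane, with the horizontal anchor force T adding T·sinα to the effective normal force and T·cosα acting up the plane against the driving force:
FS = [c_jL + (W cosα + T sinα) tanφ_j] / [W sinα − T cosα]
Without the anchor: N' = 801.1 kN/m, driving T_d = 739.2 kN/m, resisting R = 16·17.5 + 801.1·tan43.5° = 1040.2 kN/m, FS = 1.41.
Setting FS = 1.49 and solving for T:
1.49·(739.2 − T cos42.7°) = 1040.2 + T sin42.7°·tan43.5°
T·(sin42.7°·tan43.5° + 1.49·cos42.7°) = 1.49·739.2 − 1040.2
T·(0.6782·0.9490 + 1.49·0.7349) = 1101.4 − 1040.2 = 61.2
T·1.7386 = 61.2
T = 35.2 kN/m

T = 35 kN/m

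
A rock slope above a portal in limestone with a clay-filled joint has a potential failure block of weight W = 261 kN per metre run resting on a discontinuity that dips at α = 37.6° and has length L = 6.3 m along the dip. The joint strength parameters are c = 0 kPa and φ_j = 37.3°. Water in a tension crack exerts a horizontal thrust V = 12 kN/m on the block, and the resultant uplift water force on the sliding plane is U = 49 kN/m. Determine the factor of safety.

FS = 0.68

Resolving the block weight along and normal to the plane and applying the Mohr–Coulomb strength on the joint:
N' = W cosα − U − V sinα = 261·cos37.6° − 49 − 12·sin37.6° = 150.5 kN/m
Driving force T = W sinα + V cosα = 261·sin37.6° + 12·cos37.6° = 168.8 kN/m
Resisting force R = c·L + N'·tanφ_j = 0·6.3 + 150.5·tan37.3° = 0.0 + 114.6 = 114.6 kN/m
FS = R / T = 114.6 / 168.8 = 0.679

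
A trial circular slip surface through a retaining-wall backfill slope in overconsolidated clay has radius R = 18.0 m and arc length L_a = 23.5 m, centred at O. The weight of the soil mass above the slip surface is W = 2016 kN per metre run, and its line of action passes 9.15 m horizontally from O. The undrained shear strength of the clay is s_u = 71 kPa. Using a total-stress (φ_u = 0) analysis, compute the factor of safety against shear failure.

Taking moments about the centre O, the resisting moment is provided by the undrained shear strength acting along the arc:
M_R = s_u·L_a·R = 71·23.50·18.0 = 30033.0 kN·m/m
M_D = W·d = 2016·9.15 = 18446.4 kN·m/m
FS = M_R / M_D = 30033.0 / 18446.4 = 1.628

FS = 1.63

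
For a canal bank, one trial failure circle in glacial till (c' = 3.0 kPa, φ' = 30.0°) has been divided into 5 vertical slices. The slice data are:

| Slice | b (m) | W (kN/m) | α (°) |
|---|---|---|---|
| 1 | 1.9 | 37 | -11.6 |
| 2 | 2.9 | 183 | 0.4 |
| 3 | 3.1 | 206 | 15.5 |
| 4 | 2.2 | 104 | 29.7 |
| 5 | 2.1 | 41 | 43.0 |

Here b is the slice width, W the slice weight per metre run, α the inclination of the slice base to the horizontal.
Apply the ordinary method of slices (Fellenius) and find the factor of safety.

FS = 2.73

Ordinary method of slices: FS = Σ[c'·Δl_i + (W_i cosα_i)·tanφ'] / Σ W_i sinα_i, with Δl_i = b_i / cosα_i.
Slice 1: Δl = 1.9/cos(-11.6°) = 1.940 m; N'_1 = 37·cos(-11.6°) = 36.2; c'Δl = 5.82; W sinα = -7.4
Slice 2: Δl = 2.9/cos0.4° = 2.900 m; N'_2 = 183·cos0.4° = 183.0; c'Δl = 8.70; W sinα = 1.3
Slice 3: Δl = 3.1/cos15.5° = 3.217 m; N'_3 = 206·cos15.5° = 198.5; c'Δl = 9.65; W sinα = 55.1
Slice 4: Δl = 2.2/cos29.7° = 2.533 m; N'_4 = 104·cos29.7° = 90.3; c'Δl = 7.60; W sinα = 51.5
Slice 5: Δl = 2.1/cos43.0° = 2.871 m; N'_5 = 41·cos43.0° = 30.0; c'Δl = 8.61; W sinα = 28.0
Σc'Δl = 40.4 kN/m; ΣN' = 538.1 kN/m; ΣW sinα = 128.4 kN/m
Resisting = 40.4 + 538.1·tan30.0° = 40.4 + 310.7 = 351.0 kN/m
FS = 351.0 / 128.4 = 2.734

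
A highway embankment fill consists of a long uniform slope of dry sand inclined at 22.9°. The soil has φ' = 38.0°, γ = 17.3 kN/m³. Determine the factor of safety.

For a dry cohesionless infinite slope the factor of safety is FS = tanφ' / tanβ.
FS = tan38.0° / tan22.9° = 0.7813 / 0.4224 = 1.850

FS = 1.85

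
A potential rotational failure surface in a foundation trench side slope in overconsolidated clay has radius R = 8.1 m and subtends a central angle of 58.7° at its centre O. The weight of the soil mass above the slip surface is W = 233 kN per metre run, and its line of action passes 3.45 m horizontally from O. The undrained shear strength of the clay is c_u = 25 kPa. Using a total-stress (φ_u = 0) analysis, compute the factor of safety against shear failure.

Taking moments about the centre O, the resisting moment is provided by the undrained shear strength acting along the arc:
Arc length L_a = R·θ = 8.1·(58.7°·π/180) = 8.1·1.0245 = 8.30 m
M_R = c_u·L_a·R = 25·8.30·8.1 = 1680.4 kN·m/m
M_D = W·d = 233·3.45 = 803.9 kN·m/m
FS = M_R / M_D = 1680.4 / 803.9 = 2.091

FS = 2.09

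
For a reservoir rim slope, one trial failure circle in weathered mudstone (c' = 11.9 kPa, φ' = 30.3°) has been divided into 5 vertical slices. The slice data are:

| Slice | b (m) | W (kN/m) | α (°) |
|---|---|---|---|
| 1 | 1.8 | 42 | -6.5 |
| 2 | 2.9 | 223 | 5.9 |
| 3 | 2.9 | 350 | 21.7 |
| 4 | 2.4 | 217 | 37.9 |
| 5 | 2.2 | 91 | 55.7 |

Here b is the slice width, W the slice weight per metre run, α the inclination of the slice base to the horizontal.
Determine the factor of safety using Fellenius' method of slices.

FS = 1.83

Ordinary method of slices: FS = Σ[c'·Δl_i + (W_i cosα_i)·tanφ'] / Σ W_i sinα_i, with Δl_i = b_i / cosα_i.
Slice 1: Δl = 1.8/cos(-6.5°) = 1.812 m; N'_1 = 42·cos(-6.5°) = 41.7; c'Δl = 21.56; W sinα = -4.8
Slice 2: Δl = 2.9/cos5.9° = 2.915 m; N'_2 = 223·cos5.9° = 221.8; c'Δl = 34.69; W sinα = 22.9
Slice 3: Δl = 2.9/cos21.7° = 3.121 m; N'_3 = 350·cos21.7° = 325.2; c'Δl = 37.14; W sinα = 129.4
Slice 4: Δl = 2.4/cos37.9° = 3.042 m; N'_4 = 217·cos37.9° = 171.2; c'Δl = 36.19; W sinα = 133.3
Slice 5: Δl = 2.2/cos55.7° = 3.904 m; N'_5 = 91·cos55.7° = 51.3; c'Δl = 46.46; W sinα = 75.2
Σc'Δl = 176.0 kN/m; ΣN' = 811.3 kN/m; ΣW sinα = 356.1 kN/m
Resisting = 176.0 + 811.3·tan30.3° = 176.0 + 474.1 = 650.1 kN/m
FS = 650.1 / 356.1 = 1.826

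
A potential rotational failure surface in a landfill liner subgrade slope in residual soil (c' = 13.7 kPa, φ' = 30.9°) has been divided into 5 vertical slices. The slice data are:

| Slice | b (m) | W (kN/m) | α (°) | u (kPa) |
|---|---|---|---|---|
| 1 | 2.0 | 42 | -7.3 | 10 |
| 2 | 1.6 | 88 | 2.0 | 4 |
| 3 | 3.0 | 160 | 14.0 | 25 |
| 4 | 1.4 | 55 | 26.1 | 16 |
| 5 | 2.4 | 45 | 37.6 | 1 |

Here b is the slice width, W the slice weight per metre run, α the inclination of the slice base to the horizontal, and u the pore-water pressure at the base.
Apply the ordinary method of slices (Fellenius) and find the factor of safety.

FS = 3.37

Ordinary method of slices: FS = Σ[c'·Δl_i + (W_i cosα_i − u_i·Δl_i)·tanφ'] / Σ W_i sinα_i, with Δl_i = b_i / cosα_i.
Slice 1: Δl = 2.0/cos(-7.3°) = 2.016 m; N'_1 = 42·cos(-7.3°) − 10·2.016 = 21.5; c'Δl = 27.62; W sinα = -5.3
Slice 2: Δl = 1.6/cos2.0° = 1.601 m; N'_2 = 88·cos2.0° − 4·1.601 = 81.5; c'Δl = 21.93; W sinα = 3.1
Slice 3: Δl = 3.0/cos14.0° = 3.092 m; N'_3 = 160·cos14.0° − 25·3.092 = 78.0; c'Δl = 42.36; W sinα = 38.7
Slice 4: Δl = 1.4/cos26.1° = 1.559 m; N'_4 = 55·cos26.1° − 16·1.559 = 24.4; c'Δl = 21.36; W sinα = 24.2
Slice 5: Δl = 2.4/cos37.6° = 3.029 m; N'_5 = 45·cos37.6° − 1·3.029 = 32.6; c'Δl = 41.50; W sinα = 27.5
Σc'Δl = 154.8 kN/m; ΣN' = 238.1 kN/m; ΣW sinα = 88.1 kN/m
Resisting = 154.8 + 238.1·tan30.9° = 154.8 + 142.5 = 297.3 kN/m
FS = 297.3 / 88.1 = 3.374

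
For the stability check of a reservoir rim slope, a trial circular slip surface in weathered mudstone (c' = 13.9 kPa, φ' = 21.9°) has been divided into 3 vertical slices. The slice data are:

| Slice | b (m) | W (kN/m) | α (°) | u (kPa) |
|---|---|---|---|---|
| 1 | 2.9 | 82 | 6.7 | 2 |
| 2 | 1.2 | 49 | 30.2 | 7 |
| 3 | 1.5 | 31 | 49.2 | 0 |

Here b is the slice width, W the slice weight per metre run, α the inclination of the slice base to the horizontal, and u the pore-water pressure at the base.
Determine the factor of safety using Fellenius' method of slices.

FS = 2.49

Ordinary method of slices: FS = Σ[c'·Δl_i + (W_i cosα_i − u_i·Δl_i)·tanφ'] / Σ W_i sinα_i, with Δl_i = b_i / cosα_i.
Slice 1: Δl = 2.9/cos6.7° = 2.920 m; N'_1 = 82·cos6.7° − 2·2.920 = 75.6; c'Δl = 40.59; W sinα = 9.6
Slice 2: Δl = 1.2/cos30.2° = 1.388 m; N'_2 = 49·cos30.2° − 7·1.388 = 32.6; c'Δl = 19.30; W sinα = 24.6
Slice 3: Δl = 1.5/cos49.2° = 2.296 m; N'_3 = 31·cos49.2° − 0·2.296 = 20.3; c'Δl = 31.91; W sinα = 23.5
Σc'Δl = 91.8 kN/m; ΣN' = 128.5 kN/m; ΣW sinα = 57.7 kN/m
Resisting = 91.8 + 128.5·tan21.9° = 91.8 + 51.7 = 143.4 kN/m
FS = 143.4 / 57.7 = 2.487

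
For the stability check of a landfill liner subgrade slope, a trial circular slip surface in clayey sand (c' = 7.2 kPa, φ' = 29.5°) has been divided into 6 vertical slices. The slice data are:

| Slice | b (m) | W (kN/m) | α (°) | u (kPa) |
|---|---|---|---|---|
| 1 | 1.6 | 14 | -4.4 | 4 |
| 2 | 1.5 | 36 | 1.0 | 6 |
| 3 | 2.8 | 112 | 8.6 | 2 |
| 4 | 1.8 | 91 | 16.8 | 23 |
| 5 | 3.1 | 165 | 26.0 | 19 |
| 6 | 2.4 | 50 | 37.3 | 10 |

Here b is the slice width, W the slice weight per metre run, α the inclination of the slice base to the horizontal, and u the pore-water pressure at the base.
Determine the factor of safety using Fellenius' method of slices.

FS = 1.78

Ordinary method of slices: FS = Σ[c'·Δl_i + (W_i cosα_i − u_i·Δl_i)·tanφ'] / Σ W_i sinα_i, with Δl_i = b_i / cosα_i.
Slice 1: Δl = 1.6/cos(-4.4°) = 1.605 m; N'_1 = 14·cos(-4.4°) − 4·1.605 = 7.5; c'Δl = 11.55; W sinα = -1.1
Slice 2: Δl = 1.5/cos1.0° = 1.500 m; N'_2 = 36·cos1.0° − 6·1.500 = 27.0; c'Δl = 10.80; W sinα = 0.6
Slice 3: Δl = 2.8/cos8.6° = 2.832 m; N'_3 = 112·cos8.6° − 2·2.832 = 105.1; c'Δl = 20.39; W sinα = 16.7
Slice 4: Δl = 1.8/cos16.8° = 1.880 m; N'_4 = 91·cos16.8° − 23·1.880 = 43.9; c'Δl = 13.54; W sinα = 26.3
Slice 5: Δl = 3.1/cos26.0° = 3.449 m; N'_5 = 165·cos26.0° − 19·3.449 = 82.8; c'Δl = 24.83; W sinα = 72.3
Slice 6: Δl = 2.4/cos37.3° = 3.017 m; N'_6 = 50·cos37.3° − 10·3.017 = 9.6; c'Δl = 21.72; W sinα = 30.3
Σc'Δl = 102.8 kN/m; ΣN' = 275.9 kN/m; ΣW sinα = 145.2 kN/m
Resisting = 102.8 + 275.9·tan29.5° = 102.8 + 156.1 = 258.9 kN/m
FS = 258.9 / 145.2 = 1.783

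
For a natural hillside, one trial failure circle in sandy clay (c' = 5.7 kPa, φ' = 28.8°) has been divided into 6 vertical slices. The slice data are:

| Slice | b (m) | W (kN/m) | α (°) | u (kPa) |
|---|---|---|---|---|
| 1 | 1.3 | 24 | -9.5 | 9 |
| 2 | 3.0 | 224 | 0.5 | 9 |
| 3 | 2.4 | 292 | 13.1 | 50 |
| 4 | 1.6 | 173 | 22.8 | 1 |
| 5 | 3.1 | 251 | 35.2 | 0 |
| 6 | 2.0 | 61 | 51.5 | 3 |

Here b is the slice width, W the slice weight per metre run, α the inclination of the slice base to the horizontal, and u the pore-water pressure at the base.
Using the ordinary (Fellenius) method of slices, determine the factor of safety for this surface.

Ordinary method of slices: FS = Σ[c'·Δl_i + (W_i cosα_i − u_i·Δl_i)·tanφ'] / Σ W_i sinα_i, with Δl_i = b_i / cosα_i.
Slice 1: Δl = 1.3/cos(-9.5°) = 1.318 m; N'_1 = 24·cos(-9.5°) − 9·1.318 = 11.8; c'Δl = 7.51; W sinα = -4.0
Slice 2: Δl = 3.0/cos0.5° = 3.000 m; N'_2 = 224·cos0.5° − 9·3.000 = 197.0; c'Δl = 17.10; W sinα = 2.0
Slice 3: Δl = 2.4/cos13.1° = 2.464 m; N'_3 = 292·cos13.1° − 50·2.464 = 161.2; c'Δl = 14.05; W sinα = 66.2
Slice 4: Δl = 1.6/cos22.8° = 1.736 m; N'_4 = 173·cos22.8° − 1·1.736 = 157.7; c'Δl = 9.89; W sinα = 67.0
Slice 5: Δl = 3.1/cos35.2° = 3.794 m; N'_5 = 251·cos35.2° − 0·3.794 = 205.1; c'Δl = 21.62; W sinα = 144.7
Slice 6: Δl = 2.0/cos51.5° = 3.213 m; N'_6 = 61·cos51.5° − 3·3.213 = 28.3; c'Δl = 18.31; W sinα = 47.7
Σc'Δl = 88.5 kN/m; ΣN' = 761.2 kN/m; ΣW sinα = 323.6 kN/m
Resisting = 88.5 + 761.2·tan28.8° = 88.5 + 418.5 = 507.0 kN/m
FS = 507.0 / 323.6 = 1.566

FS = 1.57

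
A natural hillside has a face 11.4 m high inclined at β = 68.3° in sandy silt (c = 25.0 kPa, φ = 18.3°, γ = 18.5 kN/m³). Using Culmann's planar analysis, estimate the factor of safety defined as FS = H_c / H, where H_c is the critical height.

H_c = (4c/γ) · sinβ cosφ / [1 − cos(β − φ)]
    = (4·25.0/18.5) · sin68.3°·cos18.3° / [1 − cos50.0°]
    = 5.405 · 0.8821 / 0.3572 = 13.35 m
FS = H_c / H = 13.35 / 11.4 = 1.171

FS = 1.17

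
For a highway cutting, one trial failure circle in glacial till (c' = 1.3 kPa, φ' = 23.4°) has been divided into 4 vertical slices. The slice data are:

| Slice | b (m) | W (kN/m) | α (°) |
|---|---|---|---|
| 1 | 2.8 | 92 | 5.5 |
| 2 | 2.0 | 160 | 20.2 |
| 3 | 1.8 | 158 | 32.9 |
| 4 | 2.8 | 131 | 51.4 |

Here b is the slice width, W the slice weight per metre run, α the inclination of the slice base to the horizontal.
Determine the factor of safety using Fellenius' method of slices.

Ordinary method of slices: FS = Σ[c'·Δl_i + (W_i cosα_i)·tanφ'] / Σ W_i sinα_i, with Δl_i = b_i / cosα_i.
Slice 1: Δl = 2.8/cos5.5° = 2.813 m; N'_1 = 92·cos5.5° = 91.6; c'Δl = 3.66; W sinα = 8.8
Slice 2: Δl = 2.0/cos20.2° = 2.131 m; N'_2 = 160·cos20.2° = 150.2; c'Δl = 2.77; W sinα = 55.2
Slice 3: Δl = 1.8/cos32.9° = 2.144 m; N'_3 = 158·cos32.9° = 132.7; c'Δl = 2.79; W sinα = 85.8
Slice 4: Δl = 2.8/cos51.4° = 4.488 m; N'_4 = 131·cos51.4° = 81.7; c'Δl = 5.83; W sinα = 102.4
Σc'Δl = 15.0 kN/m; ΣN' = 456.1 kN/m; ΣW sinα = 252.3 kN/m
Resisting = 15.0 + 456.1·tan23.4° = 15.0 + 197.4 = 212.4 kN/m
FS = 212.4 / 252.3 = 0.842

FS = 0.84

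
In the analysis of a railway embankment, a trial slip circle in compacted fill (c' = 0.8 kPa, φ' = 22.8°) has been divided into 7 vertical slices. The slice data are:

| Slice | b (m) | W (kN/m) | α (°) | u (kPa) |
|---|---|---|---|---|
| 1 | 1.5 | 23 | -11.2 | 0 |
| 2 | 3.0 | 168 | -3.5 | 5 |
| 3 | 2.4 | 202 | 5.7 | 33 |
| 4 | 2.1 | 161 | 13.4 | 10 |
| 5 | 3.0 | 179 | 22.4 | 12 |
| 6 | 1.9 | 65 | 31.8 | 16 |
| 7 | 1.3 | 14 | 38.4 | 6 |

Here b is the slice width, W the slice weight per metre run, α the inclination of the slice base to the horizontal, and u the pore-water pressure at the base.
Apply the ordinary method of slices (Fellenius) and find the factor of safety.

FS = 1.67

Ordinary method of slices: FS = Σ[c'·Δl_i + (W_i cosα_i − u_i·Δl_i)·tanφ'] / Σ W_i sinα_i, with Δl_i = b_i / cosα_i.
Slice 1: Δl = 1.5/cos(-11.2°) = 1.529 m; N'_1 = 23·cos(-11.2°) − 0·1.529 = 22.6; c'Δl = 1.22; W sinα = -4.5
Slice 2: Δl = 3.0/cos(-3.5°) = 3.006 m; N'_2 = 168·cos(-3.5°) − 5·3.006 = 152.7; c'Δl = 2.40; W sinα = -10.3
Slice 3: Δl = 2.4/cos5.7° = 2.412 m; N'_3 = 202·cos5.7° − 33·2.412 = 121.4; c'Δl = 1.93; W sinα = 20.1
Slice 4: Δl = 2.1/cos13.4° = 2.159 m; N'_4 = 161·cos13.4° − 10·2.159 = 135.0; c'Δl = 1.73; W sinα = 37.3
Slice 5: Δl = 3.0/cos22.4° = 3.245 m; N'_5 = 179·cos22.4° − 12·3.245 = 126.6; c'Δl = 2.60; W sinα = 68.2
Slice 6: Δl = 1.9/cos31.8° = 2.236 m; N'_6 = 65·cos31.8° − 16·2.236 = 19.5; c'Δl = 1.79; W sinα = 34.3
Slice 7: Δl = 1.3/cos38.4° = 1.659 m; N'_7 = 14·cos38.4° − 6·1.659 = 1.0; c'Δl = 1.33; W sinα = 8.7
Σc'Δl = 13.0 kN/m; ΣN' = 578.7 kN/m; ΣW sinα = 153.8 kN/m
Resisting = 13.0 + 578.7·tan22.8° = 13.0 + 243.3 = 256.3 kN/m
FS = 256.3 / 153.8 = 1.666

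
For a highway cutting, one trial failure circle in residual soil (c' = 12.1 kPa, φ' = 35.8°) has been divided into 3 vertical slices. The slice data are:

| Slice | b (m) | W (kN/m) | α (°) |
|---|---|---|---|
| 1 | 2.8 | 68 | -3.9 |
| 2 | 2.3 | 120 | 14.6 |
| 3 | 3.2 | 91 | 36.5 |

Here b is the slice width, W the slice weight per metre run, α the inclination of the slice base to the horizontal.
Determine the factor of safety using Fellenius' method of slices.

Ordinary method of slices: FS = Σ[c'·Δl_i + (W_i cosα_i)·tanφ'] / Σ W_i sinα_i, with Δl_i = b_i / cosα_i.
Slice 1: Δl = 2.8/cos(-3.9°) = 2.806 m; N'_1 = 68·cos(-3.9°) = 67.8; c'Δl = 33.96; W sinα = -4.6
Slice 2: Δl = 2.3/cos14.6° = 2.377 m; N'_2 = 120·cos14.6° = 116.1; c'Δl = 28.76; W sinα = 30.2
Slice 3: Δl = 3.2/cos36.5° = 3.981 m; N'_3 = 91·cos36.5° = 73.2; c'Δl = 48.17; W sinα = 54.1
Σc'Δl = 110.9 kN/m; ΣN' = 257.1 kN/m; ΣW sinα = 79.8 kN/m
Resisting = 110.9 + 257.1·tan35.8° = 110.9 + 185.4 = 296.3 kN/m
FS = 296.3 / 79.8 = 3.716

FS = 3.72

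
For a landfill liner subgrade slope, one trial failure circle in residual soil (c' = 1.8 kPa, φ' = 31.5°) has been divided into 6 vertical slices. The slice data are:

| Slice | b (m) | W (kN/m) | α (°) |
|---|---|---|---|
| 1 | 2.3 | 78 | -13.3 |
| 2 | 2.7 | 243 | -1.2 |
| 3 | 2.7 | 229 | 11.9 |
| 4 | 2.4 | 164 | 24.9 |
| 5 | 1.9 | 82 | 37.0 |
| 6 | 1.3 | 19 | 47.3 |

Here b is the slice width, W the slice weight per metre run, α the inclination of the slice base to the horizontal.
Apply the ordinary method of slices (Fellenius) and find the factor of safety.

Ordinary method of slices: FS = Σ[c'·Δl_i + (W_i cosα_i)·tanφ'] / Σ W_i sinα_i, with Δl_i = b_i / cosα_i.
Slice 1: Δl = 2.3/cos(-13.3°) = 2.363 m; N'_1 = 78·cos(-13.3°) = 75.9; c'Δl = 4.25; W sinα = -17.9
Slice 2: Δl = 2.7/cos(-1.2°) = 2.701 m; N'_2 = 243·cos(-1.2°) = 242.9; c'Δl = 4.86; W sinα = -5.1
Slice 3: Δl = 2.7/cos11.9° = 2.759 m; N'_3 = 229·cos11.9° = 224.1; c'Δl = 4.97; W sinα = 47.2
Slice 4: Δl = 2.4/cos24.9° = 2.646 m; N'_4 = 164·cos24.9° = 148.8; c'Δl = 4.76; W sinα = 69.0
Slice 5: Δl = 1.9/cos37.0° = 2.379 m; N'_5 = 82·cos37.0° = 65.5; c'Δl = 4.28; W sinα = 49.3
Slice 6: Δl = 1.3/cos47.3° = 1.917 m; N'_6 = 19·cos47.3° = 12.9; c'Δl = 3.45; W sinα = 14.0
Σc'Δl = 26.6 kN/m; ΣN' = 770.1 kN/m; ΣW sinα = 156.5 kN/m
Resisting = 26.6 + 770.1·tan31.5° = 26.6 + 471.9 = 498.5 kN/m
FS = 498.5 / 156.5 = 3.184

FS = 3.18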